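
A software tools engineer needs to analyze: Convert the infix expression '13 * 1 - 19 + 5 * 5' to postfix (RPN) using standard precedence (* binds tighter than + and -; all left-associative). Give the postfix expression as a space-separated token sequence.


Applying the shunting-yard algorithm:
  Operand 13 -> output
  Push '*' onto operator stack -> op-stack: [*]
  Operand 1 -> output
  See '-' (prec 1); top '*' (prec 2) >= it -> pop '*' to output
  Push '-' onto operator stack -> op-stack: [-]
  Operand 19 -> output
  See '+' (prec 1); top '-' (prec 1) >= it -> pop '-' to output
  Push '+' onto operator stack -> op-stack: [+]
  Operand 5 -> output
  Push '*' onto operator stack -> op-stack: [+, *]
  Operand 5 -> output
  End of input: pop '*' to output
  End of input: pop '+' to output
Postfix result: 13 1 * 19 - 5 5 * +

13 1 * 19 - 5 5 * +


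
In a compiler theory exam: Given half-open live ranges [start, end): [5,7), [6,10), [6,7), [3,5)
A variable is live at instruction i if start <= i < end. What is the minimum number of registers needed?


Live ranges:
  Var0: [5, 7)
  Var1: [6, 10)
  Var2: [6, 7)
  Var3: [3, 5)
Sweep-line events (position, delta, active):
  pos=3 start -> active=1
  pos=5 end -> active=0
  pos=5 start -> active=1
  pos=6 start -> active=2
  pos=6 start -> active=3
  pos=7 end -> active=2
  pos=7 end -> active=1
  pos=10 end -> active=0
Maximum simultaneous active: 3
Minimum registers needed: 3

3


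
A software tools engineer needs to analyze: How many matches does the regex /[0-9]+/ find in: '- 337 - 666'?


Pattern: /[0-9]+/ (int literals)
Input: '- 337 - 666'
Scanning for matches:
  Match 1: '337'
  Match 2: '666'
Total matches: 2

2


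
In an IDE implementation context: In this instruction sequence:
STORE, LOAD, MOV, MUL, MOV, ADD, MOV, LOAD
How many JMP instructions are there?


Scanning instruction sequence for JMP:
  Position 1: STORE
  Position 2: LOAD
  Position 3: MOV
  Position 4: MUL
  Position 5: MOV
  Position 6: ADD
  Position 7: MOV
  Position 8: LOAD
Matches at positions: []
Total JMP count: 0

0


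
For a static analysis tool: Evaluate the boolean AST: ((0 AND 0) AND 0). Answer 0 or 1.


Step 1: Evaluate inner node
  0 AND 0 = 0
Step 2: Evaluate root node
  0 AND 0 = 0

0


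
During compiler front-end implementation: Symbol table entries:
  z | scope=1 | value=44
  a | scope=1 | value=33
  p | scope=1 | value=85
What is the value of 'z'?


Searching symbol table for 'z':
  z | scope=1 | value=44 <- MATCH
  a | scope=1 | value=33
  p | scope=1 | value=85
Found 'z' at scope 1 with value 44

44


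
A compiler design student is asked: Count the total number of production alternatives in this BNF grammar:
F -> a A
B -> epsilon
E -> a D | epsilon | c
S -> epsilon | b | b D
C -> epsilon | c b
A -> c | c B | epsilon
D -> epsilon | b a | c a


Counting alternatives per rule:
  F: 1 alternative(s)
  B: 1 alternative(s)
  E: 3 alternative(s)
  S: 3 alternative(s)
  C: 2 alternative(s)
  A: 3 alternative(s)
  D: 3 alternative(s)
Sum: 1 + 1 + 3 + 3 + 2 + 3 + 3 = 16

16


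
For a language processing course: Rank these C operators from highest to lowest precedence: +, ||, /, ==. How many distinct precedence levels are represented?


Looking up precedence for each operator:
  + -> precedence 5
  || -> precedence 1
  / -> precedence 6
  == -> precedence 3
Sorted highest to lowest: /, +, ==, ||
Distinct precedence values: [6, 5, 3, 1]
Number of distinct levels: 4

4


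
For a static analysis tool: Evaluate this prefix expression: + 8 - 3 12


Parsing prefix expression: + 8 - 3 12
Step 1: Innermost operation '- 3 12'
  3 - 12 = -9
Step 2: Outer operation '+ 8 [-9]'
  8 + -9 = -1

-1


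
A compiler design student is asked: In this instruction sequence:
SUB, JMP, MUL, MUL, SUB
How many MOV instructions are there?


Scanning instruction sequence for MOV:
  Position 1: SUB
  Position 2: JMP
  Position 3: MUL
  Position 4: MUL
  Position 5: SUB
Matches at positions: []
Total MOV count: 0

0


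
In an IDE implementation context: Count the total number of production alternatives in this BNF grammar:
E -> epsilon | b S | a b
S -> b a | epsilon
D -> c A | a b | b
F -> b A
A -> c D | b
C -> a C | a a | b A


Counting alternatives per rule:
  E: 3 alternative(s)
  S: 2 alternative(s)
  D: 3 alternative(s)
  F: 1 alternative(s)
  A: 2 alternative(s)
  C: 3 alternative(s)
Sum: 3 + 2 + 3 + 1 + 2 + 3 = 14

14


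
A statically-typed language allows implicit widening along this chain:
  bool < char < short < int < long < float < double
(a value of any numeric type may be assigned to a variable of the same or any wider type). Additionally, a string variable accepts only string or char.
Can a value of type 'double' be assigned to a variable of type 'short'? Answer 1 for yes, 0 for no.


Target variable type: short
Source value type: double
Numeric ranks: double=6, short=2
Widening allowed iff rank(source) <= rank(target): 6 <= 2? No
Result: 0

0


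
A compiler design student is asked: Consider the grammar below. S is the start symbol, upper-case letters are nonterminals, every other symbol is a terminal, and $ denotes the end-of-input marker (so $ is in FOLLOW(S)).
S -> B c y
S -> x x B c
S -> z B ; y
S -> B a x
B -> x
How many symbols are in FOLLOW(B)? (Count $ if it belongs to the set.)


S is the start symbol and does not occur in any rule body, so FOLLOW(S) = {$}.
Examining every occurrence of B in a rule body:
  S -> B c y : B is followed by terminal 'c' -> add 'c'
  S -> x x B c : B is followed by terminal 'c' -> add 'c' (already in the set)
  S -> z B ; y : B is followed by terminal ';' -> add ';'
  S -> B a x : B is followed by terminal 'a' -> add 'a'
  B -> x : B does not occur in the body -> contributes nothing
FOLLOW(B) = {;, a, c}
Count: 3

3


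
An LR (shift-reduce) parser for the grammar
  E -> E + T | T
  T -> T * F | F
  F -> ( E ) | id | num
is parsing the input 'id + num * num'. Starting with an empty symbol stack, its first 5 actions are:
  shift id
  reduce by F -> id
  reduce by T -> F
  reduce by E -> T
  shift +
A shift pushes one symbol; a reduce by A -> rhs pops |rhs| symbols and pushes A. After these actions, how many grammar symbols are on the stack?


Tracking the symbol stack through each action:
  Action 1: shift 'id' : push -> stack = [id] (size 1)
  Action 2: reduce by F -> id : pop 1, push F -> stack = [F] (size 1)
  Action 3: reduce by T -> F : pop 1, push T -> stack = [T] (size 1)
  Action 4: reduce by E -> T : pop 1, push E -> stack = [E] (size 1)
  Action 5: shift '+' : push -> stack = [E, +] (size 2)
Final stack size: 2

2


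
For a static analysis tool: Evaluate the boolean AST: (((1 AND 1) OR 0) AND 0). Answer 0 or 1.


Step 1: Evaluate inner node
  1 AND 1 = 1
Step 2: Evaluate next node
  1 OR 0 = 1
Step 3: Evaluate root node
  1 AND 0 = 0

0


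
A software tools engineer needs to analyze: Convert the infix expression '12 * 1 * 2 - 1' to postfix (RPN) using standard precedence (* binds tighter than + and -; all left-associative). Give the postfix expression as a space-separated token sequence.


Applying the shunting-yard algorithm:
  Operand 12 -> output
  Push '*' onto operator stack -> op-stack: [*]
  Operand 1 -> output
  See '*' (prec 2); top '*' (prec 2) >= it -> pop '*' to output
  Push '*' onto operator stack -> op-stack: [*]
  Operand 2 -> output
  See '-' (prec 1); top '*' (prec 2) >= it -> pop '*' to output
  Push '-' onto operator stack -> op-stack: [-]
  Operand 1 -> output
  End of input: pop '-' to output
Postfix result: 12 1 * 2 * 1 -

12 1 * 2 * 1 -


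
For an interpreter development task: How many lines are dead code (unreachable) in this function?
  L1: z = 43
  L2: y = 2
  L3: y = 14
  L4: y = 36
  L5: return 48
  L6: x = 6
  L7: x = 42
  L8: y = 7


Analyzing control flow:
  L1: reachable (before return)
  L2: reachable (before return)
  L3: reachable (before return)
  L4: reachable (before return)
  L5: reachable (return statement)
  L6: DEAD (after return at L5)
  L7: DEAD (after return at L5)
  L8: DEAD (after return at L5)
Return at L5, total lines = 8
Dead lines: L6 through L8
Count: 3

3


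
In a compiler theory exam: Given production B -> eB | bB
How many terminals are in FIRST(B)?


Production: B -> eB | bB
Examining each alternative for leading terminals:
  B -> eB : first terminal = 'e'
  B -> bB : first terminal = 'b'
FIRST(B) = {b, e}
Count: 2

2


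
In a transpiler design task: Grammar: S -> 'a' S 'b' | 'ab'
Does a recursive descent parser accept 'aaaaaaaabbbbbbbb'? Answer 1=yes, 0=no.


Grammar accepts strings of the form a^n b^n (n >= 1)
Word: 'aaaaaaaabbbbbbbb'
Counting: 8 a's and 8 b's
Check: 8 == 8? Yes
Derivation (S -> aSb applied 7 time(s), then S -> ab): S => aSb => aaSbb => aaaSbbb => aaaaSbbbb => aaaaaSbbbbb => aaaaaaSbbbbbb => aaaaaaaSbbbbbbb => aaaaaaaabbbbbbbb
Accepted

1


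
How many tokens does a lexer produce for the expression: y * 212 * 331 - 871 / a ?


Scanning 'y * 212 * 331 - 871 / a'
Token 1: 'y' -> identifier
Token 2: '*' -> operator
Token 3: '212' -> integer_literal
Token 4: '*' -> operator
Token 5: '331' -> integer_literal
Token 6: '-' -> operator
Token 7: '871' -> integer_literal
Token 8: '/' -> operator
Token 9: 'a' -> identifier
Total tokens: 9

9


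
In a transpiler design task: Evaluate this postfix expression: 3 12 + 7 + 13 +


Processing tokens left to right:
Push 3, Push 12
Pop 3 and 12, compute 3 + 12 = 15, push 15
Push 7
Pop 15 and 7, compute 15 + 7 = 22, push 22
Push 13
Pop 22 and 13, compute 22 + 13 = 35, push 35
Stack result: 35

35


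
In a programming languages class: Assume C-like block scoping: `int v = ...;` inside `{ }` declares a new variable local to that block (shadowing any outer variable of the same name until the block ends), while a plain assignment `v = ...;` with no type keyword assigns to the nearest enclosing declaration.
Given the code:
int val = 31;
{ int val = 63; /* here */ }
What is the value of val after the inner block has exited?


Analyzing scoping rules:
Outer scope: declares val = 31
Inner block: 'int val = 63;' declares a NEW val that shadows the outer one
When the block exits the inner val goes out of scope; the outer val was never modified -> 31
Result: 31

31


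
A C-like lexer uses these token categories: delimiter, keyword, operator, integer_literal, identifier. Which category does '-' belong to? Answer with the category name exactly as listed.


Token: '-'
Checking categories:
  identifier: no
  integer_literal: no
  operator: YES
  keyword: no
  delimiter: no
Category: operator

operator


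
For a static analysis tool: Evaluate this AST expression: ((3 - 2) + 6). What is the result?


Expression: ((3 - 2) + 6)
Evaluating step by step:
  3 - 2 = 1
  1 + 6 = 7
Result: 7

7


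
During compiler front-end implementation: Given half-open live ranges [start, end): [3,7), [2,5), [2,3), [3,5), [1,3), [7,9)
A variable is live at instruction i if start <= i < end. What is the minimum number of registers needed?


Live ranges:
  Var0: [3, 7)
  Var1: [2, 5)
  Var2: [2, 3)
  Var3: [3, 5)
  Var4: [1, 3)
  Var5: [7, 9)
Sweep-line events (position, delta, active):
  pos=1 start -> active=1
  pos=2 start -> active=2
  pos=2 start -> active=3
  pos=3 end -> active=2
  pos=3 end -> active=1
  pos=3 start -> active=2
  pos=3 start -> active=3
  pos=5 end -> active=2
  pos=5 end -> active=1
  pos=7 end -> active=0
  pos=7 start -> active=1
  pos=9 end -> active=0
Maximum simultaneous active: 3
Minimum registers needed: 3

3


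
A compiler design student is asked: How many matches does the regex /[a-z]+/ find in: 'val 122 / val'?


Pattern: /[a-z]+/ (identifiers)
Input: 'val 122 / val'
Scanning for matches:
  Match 1: 'val'
  Match 2: 'val'
Total matches: 2

2


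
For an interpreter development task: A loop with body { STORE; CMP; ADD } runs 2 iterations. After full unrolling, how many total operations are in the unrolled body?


Loop body operations: STORE, CMP, ADD (3 ops per iteration)
Unrolling 2 iterations:
  Iteration 1: STORE, CMP, ADD (3 ops)
  Iteration 2: STORE, CMP, ADD (3 ops)
Total: 2 iterations * 3 ops/iter = 6 operations

6


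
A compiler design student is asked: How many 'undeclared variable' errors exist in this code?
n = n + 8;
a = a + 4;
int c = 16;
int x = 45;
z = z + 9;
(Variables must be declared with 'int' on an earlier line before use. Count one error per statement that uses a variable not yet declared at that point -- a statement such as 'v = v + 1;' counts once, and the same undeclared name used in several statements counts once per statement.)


Scanning code line by line:
  Line 1: use 'n' -> ERROR (undeclared)
  Line 2: use 'a' -> ERROR (undeclared)
  Line 3: declare 'c' -> declared = ['c']
  Line 4: declare 'x' -> declared = ['c', 'x']
  Line 5: use 'z' -> ERROR (undeclared)
Total undeclared variable errors: 3

3


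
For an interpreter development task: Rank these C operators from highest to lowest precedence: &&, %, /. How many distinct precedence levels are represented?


Looking up precedence for each operator:
  && -> precedence 2
  % -> precedence 6
  / -> precedence 6
Sorted highest to lowest: %, /, &&
Distinct precedence values: [6, 2]
Number of distinct levels: 2

2


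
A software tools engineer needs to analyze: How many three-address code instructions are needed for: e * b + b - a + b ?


Expression: e * b + b - a + b
Generating three-address code (respecting * over +/- precedence):
  Instruction 1: t1 = e * b
  Instruction 2: t2 = t1 + b
  Instruction 3: t3 = t2 - a
  Instruction 4: t4 = t3 + b
Total instructions: 4

4


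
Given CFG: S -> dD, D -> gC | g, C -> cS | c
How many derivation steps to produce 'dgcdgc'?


Grammar: S -> dD, D -> gC | g, C -> cS | c
Deriving 'dgcdgc':
Step 1: S -> dD => dD
Step 2: D -> gC => dgC
Step 3: C -> cS => dgcS
Step 4: S -> dD => dgcdD
Step 5: D -> gC => dgcdgC
Step 6: C -> c => dgcdgc
Total derivation steps: 6

6


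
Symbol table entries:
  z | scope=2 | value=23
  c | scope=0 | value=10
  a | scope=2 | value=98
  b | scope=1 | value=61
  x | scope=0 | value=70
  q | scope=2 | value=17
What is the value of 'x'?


Searching symbol table for 'x':
  z | scope=2 | value=23
  c | scope=0 | value=10
  a | scope=2 | value=98
  b | scope=1 | value=61
  x | scope=0 | value=70 <- MATCH
  q | scope=2 | value=17
Found 'x' at scope 0 with value 70

70


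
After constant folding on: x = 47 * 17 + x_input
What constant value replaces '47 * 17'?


Identifying constant sub-expression:
  Original: x = 47 * 17 + x_input
  47 and 17 are both compile-time constants
  Evaluating: 47 * 17 = 799
  After folding: x = 799 + x_input

799


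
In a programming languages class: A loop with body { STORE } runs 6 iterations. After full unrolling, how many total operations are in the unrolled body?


Loop body operations: STORE (1 op per iteration)
Unrolling 6 iterations:
  Iteration 1: STORE (1 ops)
  Iteration 2: STORE (1 ops)
  Iteration 3: STORE (1 ops)
  Iteration 4: STORE (1 ops)
  Iteration 5: STORE (1 ops)
  Iteration 6: STORE (1 ops)
Total: 6 iterations * 1 ops/iter = 6 operations

6


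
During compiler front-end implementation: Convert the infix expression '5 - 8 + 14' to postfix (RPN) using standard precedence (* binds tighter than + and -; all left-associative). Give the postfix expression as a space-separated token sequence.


Applying the shunting-yard algorithm:
  Operand 5 -> output
  Push '-' onto operator stack -> op-stack: [-]
  Operand 8 -> output
  See '+' (prec 1); top '-' (prec 1) >= it -> pop '-' to output
  Push '+' onto operator stack -> op-stack: [+]
  Operand 14 -> output
  End of input: pop '+' to output
Postfix result: 5 8 - 14 +

5 8 - 14 +


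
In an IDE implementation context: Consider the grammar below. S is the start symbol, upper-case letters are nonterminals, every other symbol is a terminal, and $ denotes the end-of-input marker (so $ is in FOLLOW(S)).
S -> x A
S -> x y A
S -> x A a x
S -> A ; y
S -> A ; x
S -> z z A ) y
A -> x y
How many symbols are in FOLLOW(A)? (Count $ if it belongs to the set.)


S is the start symbol and does not occur in any rule body, so FOLLOW(S) = {$}.
Examining every occurrence of A in a rule body:
  S -> x A : A is at the right end -> add FOLLOW(S) = {$}
  S -> x y A : A is at the right end -> add FOLLOW(S) = {$} (already in the set)
  S -> x A a x : A is followed by terminal 'a' -> add 'a'
  S -> A ; y : A is followed by terminal ';' -> add ';'
  S -> A ; x : A is followed by terminal ';' -> add ';' (already in the set)
  S -> z z A ) y : A is followed by terminal ')' -> add ')'
  A -> x y : A does not occur in the body -> contributes nothing
FOLLOW(A) = {), ;, a, $}
Count: 4

4


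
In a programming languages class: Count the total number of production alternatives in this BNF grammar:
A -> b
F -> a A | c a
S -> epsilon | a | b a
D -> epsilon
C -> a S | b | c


Counting alternatives per rule:
  A: 1 alternative(s)
  F: 2 alternative(s)
  S: 3 alternative(s)
  D: 1 alternative(s)
  C: 3 alternative(s)
Sum: 1 + 2 + 3 + 1 + 3 = 10

10


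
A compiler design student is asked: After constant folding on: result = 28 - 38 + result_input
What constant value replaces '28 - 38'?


Identifying constant sub-expression:
  Original: result = 28 - 38 + result_input
  28 and 38 are both compile-time constants
  Evaluating: 28 - 38 = -10
  After folding: result = -10 + result_input

-10


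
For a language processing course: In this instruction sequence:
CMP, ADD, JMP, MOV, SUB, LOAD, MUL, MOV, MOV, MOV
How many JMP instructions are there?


Scanning instruction sequence for JMP:
  Position 1: CMP
  Position 2: ADD
  Position 3: JMP <- MATCH
  Position 4: MOV
  Position 5: SUB
  Position 6: LOAD
  Position 7: MUL
  Position 8: MOV
  Position 9: MOV
  Position 10: MOV
Matches at positions: [3]
Total JMP count: 1

1


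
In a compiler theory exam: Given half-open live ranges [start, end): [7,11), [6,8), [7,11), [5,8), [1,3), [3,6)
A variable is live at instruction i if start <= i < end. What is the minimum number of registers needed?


Live ranges:
  Var0: [7, 11)
  Var1: [6, 8)
  Var2: [7, 11)
  Var3: [5, 8)
  Var4: [1, 3)
  Var5: [3, 6)
Sweep-line events (position, delta, active):
  pos=1 start -> active=1
  pos=3 end -> active=0
  pos=3 start -> active=1
  pos=5 start -> active=2
  pos=6 end -> active=1
  pos=6 start -> active=2
  pos=7 start -> active=3
  pos=7 start -> active=4
  pos=8 end -> active=3
  pos=8 end -> active=2
  pos=11 end -> active=1
  pos=11 end -> active=0
Maximum simultaneous active: 4
Minimum registers needed: 4

4


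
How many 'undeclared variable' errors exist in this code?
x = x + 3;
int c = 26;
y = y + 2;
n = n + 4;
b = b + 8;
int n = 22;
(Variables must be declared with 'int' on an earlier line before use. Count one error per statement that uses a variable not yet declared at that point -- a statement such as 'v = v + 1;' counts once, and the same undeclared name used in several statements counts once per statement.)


Scanning code line by line:
  Line 1: use 'x' -> ERROR (undeclared)
  Line 2: declare 'c' -> declared = ['c']
  Line 3: use 'y' -> ERROR (undeclared)
  Line 4: use 'n' -> ERROR (undeclared)
  Line 5: use 'b' -> ERROR (undeclared)
  Line 6: declare 'n' -> declared = ['c', 'n']
Total undeclared variable errors: 4

4


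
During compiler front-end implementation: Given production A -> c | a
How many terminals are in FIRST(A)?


Production: A -> c | a
Examining each alternative for leading terminals:
  A -> c : first terminal = 'c'
  A -> a : first terminal = 'a'
FIRST(A) = {a, c}
Count: 2

2


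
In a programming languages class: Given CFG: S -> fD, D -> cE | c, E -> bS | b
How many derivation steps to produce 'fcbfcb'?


Grammar: S -> fD, D -> cE | c, E -> bS | b
Deriving 'fcbfcb':
Step 1: S -> fD => fD
Step 2: D -> cE => fcE
Step 3: E -> bS => fcbS
Step 4: S -> fD => fcbfD
Step 5: D -> cE => fcbfcE
Step 6: E -> b => fcbfcb
Total derivation steps: 6

6


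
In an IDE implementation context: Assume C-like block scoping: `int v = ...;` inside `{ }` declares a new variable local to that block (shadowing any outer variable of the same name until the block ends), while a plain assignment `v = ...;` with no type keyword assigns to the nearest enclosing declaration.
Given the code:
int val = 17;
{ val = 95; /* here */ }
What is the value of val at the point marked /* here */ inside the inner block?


Analyzing scoping rules:
Outer scope: declares val = 17
Inner block: 'val = 95;' has no type keyword, so it is an assignment to the outer val (no shadowing)
Inside the block, after the assignment -> 95
Result: 95

95


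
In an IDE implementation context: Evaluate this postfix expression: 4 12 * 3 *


Processing tokens left to right:
Push 4, Push 12
Pop 4 and 12, compute 4 * 12 = 48, push 48
Push 3
Pop 48 and 3, compute 48 * 3 = 144, push 144
Stack result: 144

144


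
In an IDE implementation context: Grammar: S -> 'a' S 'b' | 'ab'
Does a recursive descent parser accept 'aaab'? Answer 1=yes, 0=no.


Grammar accepts strings of the form a^n b^n (n >= 1)
Word: 'aaab'
Counting: 3 a's and 1 b's
Check: 3 == 1? No
Mismatch: a-count != b-count
Rejected

0


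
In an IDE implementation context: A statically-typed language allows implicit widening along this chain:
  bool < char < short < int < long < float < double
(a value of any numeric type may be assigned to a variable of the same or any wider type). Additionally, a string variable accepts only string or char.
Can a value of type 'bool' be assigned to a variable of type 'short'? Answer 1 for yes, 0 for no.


Target variable type: short
Source value type: bool
Numeric ranks: bool=0, short=2
Widening allowed iff rank(source) <= rank(target): 0 <= 2? Yes
Result: 1

1


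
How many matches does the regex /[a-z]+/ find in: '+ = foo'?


Pattern: /[a-z]+/ (identifiers)
Input: '+ = foo'
Scanning for matches:
  Match 1: 'foo'
Total matches: 1

1


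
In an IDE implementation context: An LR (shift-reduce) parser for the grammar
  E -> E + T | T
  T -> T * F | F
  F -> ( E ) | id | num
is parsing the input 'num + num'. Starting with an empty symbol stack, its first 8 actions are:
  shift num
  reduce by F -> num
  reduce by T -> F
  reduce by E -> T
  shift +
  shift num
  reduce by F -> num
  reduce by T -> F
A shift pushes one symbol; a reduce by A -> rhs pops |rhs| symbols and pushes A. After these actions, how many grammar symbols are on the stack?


Tracking the symbol stack through each action:
  Action 1: shift 'num' : push -> stack = [num] (size 1)
  Action 2: reduce by F -> num : pop 1, push F -> stack = [F] (size 1)
  Action 3: reduce by T -> F : pop 1, push T -> stack = [T] (size 1)
  Action 4: reduce by E -> T : pop 1, push E -> stack = [E] (size 1)
  Action 5: shift '+' : push -> stack = [E, +] (size 2)
  Action 6: shift 'num' : push -> stack = [E, +, num] (size 3)
  Action 7: reduce by F -> num : pop 1, push F -> stack = [E, +, F] (size 3)
  Action 8: reduce by T -> F : pop 1, push T -> stack = [E, +, T] (size 3)
Final stack size: 3

3


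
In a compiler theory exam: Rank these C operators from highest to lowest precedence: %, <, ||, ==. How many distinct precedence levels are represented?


Looking up precedence for each operator:
  % -> precedence 6
  < -> precedence 4
  || -> precedence 1
  == -> precedence 3
Sorted highest to lowest: %, <, ==, ||
Distinct precedence values: [6, 4, 3, 1]
Number of distinct levels: 4

4


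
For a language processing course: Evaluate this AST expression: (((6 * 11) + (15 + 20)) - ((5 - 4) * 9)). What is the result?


Expression: (((6 * 11) + (15 + 20)) - ((5 - 4) * 9))
Evaluating step by step:
  6 * 11 = 66
  15 + 20 = 35
  66 + 35 = 101
  5 - 4 = 1
  1 * 9 = 9
  101 - 9 = 92
Result: 92

92


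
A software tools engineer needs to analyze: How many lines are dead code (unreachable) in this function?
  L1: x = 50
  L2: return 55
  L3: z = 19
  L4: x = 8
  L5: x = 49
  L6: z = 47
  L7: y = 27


Analyzing control flow:
  L1: reachable (before return)
  L2: reachable (return statement)
  L3: DEAD (after return at L2)
  L4: DEAD (after return at L2)
  L5: DEAD (after return at L2)
  L6: DEAD (after return at L2)
  L7: DEAD (after return at L2)
Return at L2, total lines = 7
Dead lines: L3 through L7
Count: 5

5


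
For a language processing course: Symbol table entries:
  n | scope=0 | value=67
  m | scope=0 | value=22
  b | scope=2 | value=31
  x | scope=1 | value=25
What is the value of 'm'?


Searching symbol table for 'm':
  n | scope=0 | value=67
  m | scope=0 | value=22 <- MATCH
  b | scope=2 | value=31
  x | scope=1 | value=25
Found 'm' at scope 0 with value 22

22


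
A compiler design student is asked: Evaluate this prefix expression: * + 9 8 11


Parsing prefix expression: * + 9 8 11
Step 1: Innermost operation '+ 9 8'
  9 + 8 = 17
Step 2: Outer operation '* [17] 11'
  17 * 11 = 187

187


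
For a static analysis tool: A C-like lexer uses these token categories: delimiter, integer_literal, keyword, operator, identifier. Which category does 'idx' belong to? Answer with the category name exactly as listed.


Token: 'idx'
Checking categories:
  identifier: YES
  integer_literal: no
  operator: no
  keyword: no
  delimiter: no
Category: identifier

identifier


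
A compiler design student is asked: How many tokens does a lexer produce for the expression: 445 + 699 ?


Scanning '445 + 699'
Token 1: '445' -> integer_literal
Token 2: '+' -> operator
Token 3: '699' -> integer_literal
Total tokens: 3

3


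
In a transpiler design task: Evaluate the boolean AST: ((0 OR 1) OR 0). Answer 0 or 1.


Step 1: Evaluate inner node
  0 OR 1 = 1
Step 2: Evaluate root node
  1 OR 0 = 1

1


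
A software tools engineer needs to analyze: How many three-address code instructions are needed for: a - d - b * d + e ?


Expression: a - d - b * d + e
Generating three-address code (respecting * over +/- precedence):
  Instruction 1: t1 = b * d
  Instruction 2: t2 = a - d
  Instruction 3: t3 = t2 - t1
  Instruction 4: t4 = t3 + e
Total instructions: 4

4


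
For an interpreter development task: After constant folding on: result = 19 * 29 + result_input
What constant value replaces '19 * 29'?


Identifying constant sub-expression:
  Original: result = 19 * 29 + result_input
  19 and 29 are both compile-time constants
  Evaluating: 19 * 29 = 551
  After folding: result = 551 + result_input

551


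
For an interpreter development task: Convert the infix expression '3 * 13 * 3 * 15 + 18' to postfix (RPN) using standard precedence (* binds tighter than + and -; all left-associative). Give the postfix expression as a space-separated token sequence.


Applying the shunting-yard algorithm:
  Operand 3 -> output
  Push '*' onto operator stack -> op-stack: [*]
  Operand 13 -> output
  See '*' (prec 2); top '*' (prec 2) >= it -> pop '*' to output
  Push '*' onto operator stack -> op-stack: [*]
  Operand 3 -> output
  See '*' (prec 2); top '*' (prec 2) >= it -> pop '*' to output
  Push '*' onto operator stack -> op-stack: [*]
  Operand 15 -> output
  See '+' (prec 1); top '*' (prec 2) >= it -> pop '*' to output
  Push '+' onto operator stack -> op-stack: [+]
  Operand 18 -> output
  End of input: pop '+' to output
Postfix result: 3 13 * 3 * 15 * 18 +

3 13 * 3 * 15 * 18 +


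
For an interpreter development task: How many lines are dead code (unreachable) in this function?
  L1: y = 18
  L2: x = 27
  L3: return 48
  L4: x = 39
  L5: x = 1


Analyzing control flow:
  L1: reachable (before return)
  L2: reachable (before return)
  L3: reachable (return statement)
  L4: DEAD (after return at L3)
  L5: DEAD (after return at L3)
Return at L3, total lines = 5
Dead lines: L4 through L5
Count: 2

2


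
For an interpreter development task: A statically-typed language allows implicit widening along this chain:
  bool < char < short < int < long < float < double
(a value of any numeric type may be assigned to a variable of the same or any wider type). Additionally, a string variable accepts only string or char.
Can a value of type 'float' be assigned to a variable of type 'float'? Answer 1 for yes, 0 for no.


Target variable type: float
Source value type: float
Numeric ranks: float=5, float=5
Widening allowed iff rank(source) <= rank(target): 5 <= 5? Yes
Result: 1

1


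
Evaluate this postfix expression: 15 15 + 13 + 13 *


Processing tokens left to right:
Push 15, Push 15
Pop 15 and 15, compute 15 + 15 = 30, push 30
Push 13
Pop 30 and 13, compute 30 + 13 = 43, push 43
Push 13
Pop 43 and 13, compute 43 * 13 = 559, push 559
Stack result: 559

559


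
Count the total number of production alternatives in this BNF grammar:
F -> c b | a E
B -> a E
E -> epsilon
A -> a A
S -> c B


Counting alternatives per rule:
  F: 2 alternative(s)
  B: 1 alternative(s)
  E: 1 alternative(s)
  A: 1 alternative(s)
  S: 1 alternative(s)
Sum: 2 + 1 + 1 + 1 + 1 = 6

6


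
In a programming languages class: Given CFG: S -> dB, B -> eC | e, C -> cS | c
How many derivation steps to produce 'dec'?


Grammar: S -> dB, B -> eC | e, C -> cS | c
Deriving 'dec':
Step 1: S -> dB => dB
Step 2: B -> eC => deC
Step 3: C -> c => dec
Total derivation steps: 3

3


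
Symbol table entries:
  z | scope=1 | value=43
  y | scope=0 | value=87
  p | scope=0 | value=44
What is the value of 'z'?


Searching symbol table for 'z':
  z | scope=1 | value=43 <- MATCH
  y | scope=0 | value=87
  p | scope=0 | value=44
Found 'z' at scope 1 with value 43

43


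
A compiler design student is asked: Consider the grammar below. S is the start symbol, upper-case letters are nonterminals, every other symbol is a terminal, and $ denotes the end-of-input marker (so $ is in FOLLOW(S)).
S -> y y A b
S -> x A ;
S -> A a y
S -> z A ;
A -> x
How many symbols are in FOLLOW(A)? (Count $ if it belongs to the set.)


S is the start symbol and does not occur in any rule body, so FOLLOW(S) = {$}.
Examining every occurrence of A in a rule body:
  S -> y y A b : A is followed by terminal 'b' -> add 'b'
  S -> x A ; : A is followed by terminal ';' -> add ';'
  S -> A a y : A is followed by terminal 'a' -> add 'a'
  S -> z A ; : A is followed by terminal ';' -> add ';' (already in the set)
  A -> x : A does not occur in the body -> contributes nothing
FOLLOW(A) = {;, a, b}
Count: 3

3


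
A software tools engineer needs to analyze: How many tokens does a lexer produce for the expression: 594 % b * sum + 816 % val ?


Scanning '594 % b * sum + 816 % val'
Token 1: '594' -> integer_literal
Token 2: '%' -> operator
Token 3: 'b' -> identifier
Token 4: '*' -> operator
Token 5: 'sum' -> identifier
Token 6: '+' -> operator
Token 7: '816' -> integer_literal
Token 8: '%' -> operator
Token 9: 'val' -> identifier
Total tokens: 9

9


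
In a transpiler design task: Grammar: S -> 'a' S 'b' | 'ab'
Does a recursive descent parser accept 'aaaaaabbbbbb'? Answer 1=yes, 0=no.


Grammar accepts strings of the form a^n b^n (n >= 1)
Word: 'aaaaaabbbbbb'
Counting: 6 a's and 6 b's
Check: 6 == 6? Yes
Derivation (S -> aSb applied 5 time(s), then S -> ab): S => aSb => aaSbb => aaaSbbb => aaaaSbbbb => aaaaaSbbbbb => aaaaaabbbbbb
Accepted

1


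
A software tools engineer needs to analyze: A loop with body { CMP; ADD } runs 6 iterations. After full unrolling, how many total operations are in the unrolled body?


Loop body operations: CMP, ADD (2 ops per iteration)
Unrolling 6 iterations:
  Iteration 1: CMP, ADD (2 ops)
  Iteration 2: CMP, ADD (2 ops)
  Iteration 3: CMP, ADD (2 ops)
  Iteration 4: CMP, ADD (2 ops)
  Iteration 5: CMP, ADD (2 ops)
  Iteration 6: CMP, ADD (2 ops)
Total: 6 iterations * 2 ops/iter = 12 operations

12


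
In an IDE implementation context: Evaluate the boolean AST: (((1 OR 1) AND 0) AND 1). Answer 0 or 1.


Step 1: Evaluate inner node
  1 OR 1 = 1
Step 2: Evaluate next node
  1 AND 0 = 0
Step 3: Evaluate root node
  0 AND 1 = 0

0


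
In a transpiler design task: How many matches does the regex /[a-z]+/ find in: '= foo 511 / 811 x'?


Pattern: /[a-z]+/ (identifiers)
Input: '= foo 511 / 811 x'
Scanning for matches:
  Match 1: 'foo'
  Match 2: 'x'
Total matches: 2

2


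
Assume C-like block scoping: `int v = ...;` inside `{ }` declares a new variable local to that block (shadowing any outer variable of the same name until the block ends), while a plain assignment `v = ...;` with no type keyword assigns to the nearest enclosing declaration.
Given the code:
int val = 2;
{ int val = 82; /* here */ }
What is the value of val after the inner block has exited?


Analyzing scoping rules:
Outer scope: declares val = 2
Inner block: 'int val = 82;' declares a NEW val that shadows the outer one
When the block exits the inner val goes out of scope; the outer val was never modified -> 2
Result: 2

2


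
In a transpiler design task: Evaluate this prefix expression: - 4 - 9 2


Parsing prefix expression: - 4 - 9 2
Step 1: Innermost operation '- 9 2'
  9 - 2 = 7
Step 2: Outer operation '- 4 [7]'
  4 - 7 = -3

-3


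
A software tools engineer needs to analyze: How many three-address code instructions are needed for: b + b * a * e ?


Expression: b + b * a * e
Generating three-address code (respecting * over +/- precedence):
  Instruction 1: t1 = b * a
  Instruction 2: t2 = t1 * e
  Instruction 3: t3 = b + t2
Total instructions: 3

3


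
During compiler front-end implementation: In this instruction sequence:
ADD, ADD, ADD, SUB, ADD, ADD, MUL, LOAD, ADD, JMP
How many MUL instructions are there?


Scanning instruction sequence for MUL:
  Position 1: ADD
  Position 2: ADD
  Position 3: ADD
  Position 4: SUB
  Position 5: ADD
  Position 6: ADD
  Position 7: MUL <- MATCH
  Position 8: LOAD
  Position 9: ADD
  Position 10: JMP
Matches at positions: [7]
Total MUL count: 1

1


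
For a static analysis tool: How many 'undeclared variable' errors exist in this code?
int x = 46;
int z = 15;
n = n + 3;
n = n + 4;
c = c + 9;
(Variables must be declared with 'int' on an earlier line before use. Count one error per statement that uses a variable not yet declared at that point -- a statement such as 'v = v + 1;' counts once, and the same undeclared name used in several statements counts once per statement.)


Scanning code line by line:
  Line 1: declare 'x' -> declared = ['x']
  Line 2: declare 'z' -> declared = ['x', 'z']
  Line 3: use 'n' -> ERROR (undeclared)
  Line 4: use 'n' -> ERROR (undeclared)
  Line 5: use 'c' -> ERROR (undeclared)
Total undeclared variable errors: 3

3


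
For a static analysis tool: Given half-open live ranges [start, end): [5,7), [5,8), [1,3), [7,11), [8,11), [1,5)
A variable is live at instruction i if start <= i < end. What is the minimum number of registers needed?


Live ranges:
  Var0: [5, 7)
  Var1: [5, 8)
  Var2: [1, 3)
  Var3: [7, 11)
  Var4: [8, 11)
  Var5: [1, 5)
Sweep-line events (position, delta, active):
  pos=1 start -> active=1
  pos=1 start -> active=2
  pos=3 end -> active=1
  pos=5 end -> active=0
  pos=5 start -> active=1
  pos=5 start -> active=2
  pos=7 end -> active=1
  pos=7 start -> active=2
  pos=8 end -> active=1
  pos=8 start -> active=2
  pos=11 end -> active=1
  pos=11 end -> active=0
Maximum simultaneous active: 2
Minimum registers needed: 2

2


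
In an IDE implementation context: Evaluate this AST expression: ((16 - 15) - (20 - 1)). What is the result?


Expression: ((16 - 15) - (20 - 1))
Evaluating step by step:
  16 - 15 = 1
  20 - 1 = 19
  1 - 19 = -18
Result: -18

-18


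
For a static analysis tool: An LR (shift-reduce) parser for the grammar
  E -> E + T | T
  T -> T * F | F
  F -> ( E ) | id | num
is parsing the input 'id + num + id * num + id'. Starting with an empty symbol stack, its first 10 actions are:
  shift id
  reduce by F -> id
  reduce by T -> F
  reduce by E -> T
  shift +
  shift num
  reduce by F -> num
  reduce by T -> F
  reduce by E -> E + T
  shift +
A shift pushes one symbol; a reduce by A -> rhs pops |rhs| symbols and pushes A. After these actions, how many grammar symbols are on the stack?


Tracking the symbol stack through each action:
  Action 1: shift 'id' : push -> stack = [id] (size 1)
  Action 2: reduce by F -> id : pop 1, push F -> stack = [F] (size 1)
  Action 3: reduce by T -> F : pop 1, push T -> stack = [T] (size 1)
  Action 4: reduce by E -> T : pop 1, push E -> stack = [E] (size 1)
  Action 5: shift '+' : push -> stack = [E, +] (size 2)
  Action 6: shift 'num' : push -> stack = [E, +, num] (size 3)
  Action 7: reduce by F -> num : pop 1, push F -> stack = [E, +, F] (size 3)
  Action 8: reduce by T -> F : pop 1, push T -> stack = [E, +, T] (size 3)
  Action 9: reduce by E -> E + T : pop 3, push E -> stack = [E] (size 1)
  Action 10: shift '+' : push -> stack = [E, +] (size 2)
Final stack size: 2

2


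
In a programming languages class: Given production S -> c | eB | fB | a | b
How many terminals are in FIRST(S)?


Production: S -> c | eB | fB | a | b
Examining each alternative for leading terminals:
  S -> c : first terminal = 'c'
  S -> eB : first terminal = 'e'
  S -> fB : first terminal = 'f'
  S -> a : first terminal = 'a'
  S -> b : first terminal = 'b'
FIRST(S) = {a, b, c, e, f}
Count: 5

5


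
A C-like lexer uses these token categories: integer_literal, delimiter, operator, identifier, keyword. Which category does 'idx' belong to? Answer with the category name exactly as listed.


Token: 'idx'
Checking categories:
  identifier: YES
  integer_literal: no
  operator: no
  keyword: no
  delimiter: no
Category: identifier

identifier


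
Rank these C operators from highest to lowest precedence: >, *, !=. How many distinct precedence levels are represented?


Looking up precedence for each operator:
  > -> precedence 4
  * -> precedence 6
  != -> precedence 3
Sorted highest to lowest: *, >, !=
Distinct precedence values: [6, 4, 3]
Number of distinct levels: 3

3


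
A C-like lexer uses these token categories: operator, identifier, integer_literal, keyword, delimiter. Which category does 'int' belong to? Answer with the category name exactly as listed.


Token: 'int'
Checking categories:
  identifier: no
  integer_literal: no
  operator: no
  keyword: YES
  delimiter: no
Category: keyword

keyword


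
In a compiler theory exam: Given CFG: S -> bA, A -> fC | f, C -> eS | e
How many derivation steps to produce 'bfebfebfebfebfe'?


Grammar: S -> bA, A -> fC | f, C -> eS | e
Deriving 'bfebfebfebfebfe':
Step 1: S -> bA => bA
Step 2: A -> fC => bfC
Step 3: C -> eS => bfeS
Step 4: S -> bA => bfebA
Step 5: A -> fC => bfebfC
Step 6: C -> eS => bfebfeS
Step 7: S -> bA => bfebfebA
Step 8: A -> fC => bfebfebfC
Step 9: C -> eS => bfebfebfeS
Step 10: S -> bA => bfebfebfebA
Step 11: A -> fC => bfebfebfebfC
Step 12: C -> eS => bfebfebfebfeS
Step 13: S -> bA => bfebfebfebfebA
Step 14: A -> fC => bfebfebfebfebfC
Step 15: C -> e => bfebfebfebfebfe
Total derivation steps: 15

15


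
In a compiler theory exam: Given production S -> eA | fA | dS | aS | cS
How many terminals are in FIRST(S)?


Production: S -> eA | fA | dS | aS | cS
Examining each alternative for leading terminals:
  S -> eA : first terminal = 'e'
  S -> fA : first terminal = 'f'
  S -> dS : first terminal = 'd'
  S -> aS : first terminal = 'a'
  S -> cS : first terminal = 'c'
FIRST(S) = {a, c, d, e, f}
Count: 5

5


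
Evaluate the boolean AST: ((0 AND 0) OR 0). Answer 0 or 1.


Step 1: Evaluate inner node
  0 AND 0 = 0
Step 2: Evaluate root node
  0 OR 0 = 0

0


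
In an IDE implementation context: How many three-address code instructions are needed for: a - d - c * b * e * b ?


Expression: a - d - c * b * e * b
Generating three-address code (respecting * over +/- precedence):
  Instruction 1: t1 = c * b
  Instruction 2: t2 = t1 * e
  Instruction 3: t3 = t2 * b
  Instruction 4: t4 = a - d
  Instruction 5: t5 = t4 - t3
Total instructions: 5

5


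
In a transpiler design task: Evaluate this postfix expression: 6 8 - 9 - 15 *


Processing tokens left to right:
Push 6, Push 8
Pop 6 and 8, compute 6 - 8 = -2, push -2
Push 9
Pop -2 and 9, compute -2 - 9 = -11, push -11
Push 15
Pop -11 and 15, compute -11 * 15 = -165, push -165
Stack result: -165

-165
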